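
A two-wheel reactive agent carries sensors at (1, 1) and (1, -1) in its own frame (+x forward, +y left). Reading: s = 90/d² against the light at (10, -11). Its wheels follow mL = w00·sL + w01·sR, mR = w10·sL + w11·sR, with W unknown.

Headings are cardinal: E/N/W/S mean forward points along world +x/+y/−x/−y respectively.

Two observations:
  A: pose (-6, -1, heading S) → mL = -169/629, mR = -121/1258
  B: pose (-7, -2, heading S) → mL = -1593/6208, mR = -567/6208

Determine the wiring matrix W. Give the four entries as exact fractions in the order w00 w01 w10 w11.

-1/2 -1/2 1/2 -1

obs A: pose=(-6,-1,S) → sL=5/17, sR=9/37, mL=-169/629, mR=-121/1258
obs B: pose=(-7,-2,S) → sL=9/32, sR=45/194, mL=-1593/6208, mR=-567/6208
sensor matrix S = [[5/17, 9/37], [9/32, 45/194]]; det S = -369/1952416
solve [mL_A; mL_B] = S·[w00; w01] and [mR_A; mR_B] = S·[w10; w11]:
  w00 = -1/2, w01 = -1/2, w10 = 1/2, w11 = -1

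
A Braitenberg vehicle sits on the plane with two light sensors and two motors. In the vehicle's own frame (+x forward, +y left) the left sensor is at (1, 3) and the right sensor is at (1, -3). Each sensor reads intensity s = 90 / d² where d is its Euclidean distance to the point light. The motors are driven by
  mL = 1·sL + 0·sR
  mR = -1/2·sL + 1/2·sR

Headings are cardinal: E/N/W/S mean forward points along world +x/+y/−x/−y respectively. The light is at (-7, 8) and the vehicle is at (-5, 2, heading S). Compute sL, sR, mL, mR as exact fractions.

45/37 9/5 45/37 54/185

left sensor world pos  = (-2, 1); dL² = 74
right sensor world pos = (-8, 1); dR² = 50
sL = 90/74 = 45/37
sR = 90/50 = 9/5
mL = 1·sL + 0·sR = 45/37
mR = -1/2·sL + 1/2·sR = 54/185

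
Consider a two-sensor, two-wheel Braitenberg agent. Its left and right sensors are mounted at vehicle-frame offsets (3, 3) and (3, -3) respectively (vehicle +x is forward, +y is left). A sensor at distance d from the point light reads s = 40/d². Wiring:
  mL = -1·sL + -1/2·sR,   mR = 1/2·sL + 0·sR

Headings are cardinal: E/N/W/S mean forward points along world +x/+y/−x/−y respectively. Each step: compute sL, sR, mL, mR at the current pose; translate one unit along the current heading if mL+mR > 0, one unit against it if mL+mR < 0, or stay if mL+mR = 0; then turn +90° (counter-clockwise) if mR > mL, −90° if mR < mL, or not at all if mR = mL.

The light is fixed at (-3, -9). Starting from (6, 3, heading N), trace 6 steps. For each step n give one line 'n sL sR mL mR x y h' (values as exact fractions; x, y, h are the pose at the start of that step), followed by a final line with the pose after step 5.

n=0: pose=(6,3,N); sL=40/261, sR=40/369; mL=-740/3567, mR=20/261; mL+mR=-1400/10701 → advance -1; mR−mL=3040/10701 → turn +1·90°
n=1: pose=(6,2,W); sL=2/5, sR=5/29; mL=-141/290, mR=1/5; mL+mR=-83/290 → advance -1; mR−mL=199/290 → turn +1·90°
n=2: pose=(7,2,S); sL=40/233, sR=40/113; mL=-9180/26329, mR=20/233; mL+mR=-6920/26329 → advance -1; mR−mL=11440/26329 → turn +1·90°
n=3: pose=(7,3,E); sL=20/197, sR=4/25; mL=-894/4925, mR=10/197; mL+mR=-644/4925 → advance -1; mR−mL=1144/4925 → turn +1·90°
n=4: pose=(6,3,N); sL=40/261, sR=40/369; mL=-740/3567, mR=20/261; mL+mR=-1400/10701 → advance -1; mR−mL=3040/10701 → turn +1·90°
n=5: pose=(6,2,W); sL=2/5, sR=5/29; mL=-141/290, mR=1/5; mL+mR=-83/290 → advance -1; mR−mL=199/290 → turn +1·90°

0 40/261 40/369 -740/3567 20/261 6 3 N
1 2/5 5/29 -141/290 1/5 6 2 W
2 40/233 40/113 -9180/26329 20/233 7 2 S
3 20/197 4/25 -894/4925 10/197 7 3 E
4 40/261 40/369 -740/3567 20/261 6 3 N
5 2/5 5/29 -141/290 1/5 6 2 W
final 7 2 S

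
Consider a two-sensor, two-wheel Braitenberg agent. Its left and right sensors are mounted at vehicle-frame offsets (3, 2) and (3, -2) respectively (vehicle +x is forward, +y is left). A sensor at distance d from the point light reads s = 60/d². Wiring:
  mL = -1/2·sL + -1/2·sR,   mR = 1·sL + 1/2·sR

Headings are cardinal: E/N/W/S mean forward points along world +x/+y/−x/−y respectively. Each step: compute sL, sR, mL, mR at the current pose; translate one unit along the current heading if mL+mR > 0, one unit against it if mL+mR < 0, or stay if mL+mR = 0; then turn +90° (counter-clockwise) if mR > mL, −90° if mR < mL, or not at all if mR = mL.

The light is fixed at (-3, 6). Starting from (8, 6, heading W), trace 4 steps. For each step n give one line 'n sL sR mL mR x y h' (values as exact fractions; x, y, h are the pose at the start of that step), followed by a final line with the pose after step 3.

n=0: pose=(8,6,W); sL=15/17, sR=15/17; mL=-15/17, mR=45/34; mL+mR=15/34 → advance +1; mR−mL=75/34 → turn +1·90°
n=1: pose=(7,6,S); sL=20/51, sR=60/73; mL=-2260/3723, mR=2990/3723; mL+mR=10/51 → advance +1; mR−mL=1750/1241 → turn +1·90°
n=2: pose=(7,5,E); sL=6/17, sR=30/89; mL=-522/1513, mR=789/1513; mL+mR=3/17 → advance +1; mR−mL=1311/1513 → turn +1·90°
n=3: pose=(8,5,N); sL=12/17, sR=60/173; mL=-1548/2941, mR=2586/2941; mL+mR=6/17 → advance +1; mR−mL=4134/2941 → turn +1·90°

0 15/17 15/17 -15/17 45/34 8 6 W
1 20/51 60/73 -2260/3723 2990/3723 7 6 S
2 6/17 30/89 -522/1513 789/1513 7 5 E
3 12/17 60/173 -1548/2941 2586/2941 8 5 N
final 8 6 W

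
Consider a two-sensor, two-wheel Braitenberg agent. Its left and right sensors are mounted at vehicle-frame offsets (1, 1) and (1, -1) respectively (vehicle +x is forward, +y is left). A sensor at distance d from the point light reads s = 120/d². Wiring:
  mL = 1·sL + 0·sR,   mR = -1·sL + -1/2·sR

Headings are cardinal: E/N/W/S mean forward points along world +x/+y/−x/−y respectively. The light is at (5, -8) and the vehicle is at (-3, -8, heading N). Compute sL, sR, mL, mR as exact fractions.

60/41 12/5 60/41 -546/205

left sensor world pos  = (-4, -7); dL² = 82
right sensor world pos = (-2, -7); dR² = 50
sL = 120/82 = 60/41
sR = 120/50 = 12/5
mL = 1·sL + 0·sR = 60/41
mR = -1·sL + -1/2·sR = -546/205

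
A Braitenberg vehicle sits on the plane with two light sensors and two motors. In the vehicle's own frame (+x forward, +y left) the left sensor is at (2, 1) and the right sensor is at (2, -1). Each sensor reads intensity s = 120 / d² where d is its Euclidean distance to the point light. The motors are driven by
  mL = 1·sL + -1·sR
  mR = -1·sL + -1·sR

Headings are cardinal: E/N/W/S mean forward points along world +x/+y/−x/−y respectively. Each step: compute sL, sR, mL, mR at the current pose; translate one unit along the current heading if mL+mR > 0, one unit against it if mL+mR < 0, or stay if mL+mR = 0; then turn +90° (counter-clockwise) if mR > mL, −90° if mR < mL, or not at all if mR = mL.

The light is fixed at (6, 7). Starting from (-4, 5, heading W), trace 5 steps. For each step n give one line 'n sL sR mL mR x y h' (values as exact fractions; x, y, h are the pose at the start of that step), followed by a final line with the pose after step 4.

0 40/51 24/29 -64/1479 -2384/1479 -4 5 W
1 6/5 15/8 -27/40 -123/40 -3 5 N
2 120/53 24/13 288/689 -2832/689 -3 4 E
3 60/53 60/73 1200/3869 -7560/3869 -4 4 S
4 40/51 24/29 -64/1479 -2384/1479 -4 5 W
final -3 5 N

n=0: pose=(-4,5,W); sL=40/51, sR=24/29; mL=-64/1479, mR=-2384/1479; mL+mR=-48/29 → advance -1; mR−mL=-80/51 → turn -1·90°
n=1: pose=(-3,5,N); sL=6/5, sR=15/8; mL=-27/40, mR=-123/40; mL+mR=-15/4 → advance -1; mR−mL=-12/5 → turn -1·90°
n=2: pose=(-3,4,E); sL=120/53, sR=24/13; mL=288/689, mR=-2832/689; mL+mR=-48/13 → advance -1; mR−mL=-240/53 → turn -1·90°
n=3: pose=(-4,4,S); sL=60/53, sR=60/73; mL=1200/3869, mR=-7560/3869; mL+mR=-120/73 → advance -1; mR−mL=-120/53 → turn -1·90°
n=4: pose=(-4,5,W); sL=40/51, sR=24/29; mL=-64/1479, mR=-2384/1479; mL+mR=-48/29 → advance -1; mR−mL=-80/51 → turn -1·90°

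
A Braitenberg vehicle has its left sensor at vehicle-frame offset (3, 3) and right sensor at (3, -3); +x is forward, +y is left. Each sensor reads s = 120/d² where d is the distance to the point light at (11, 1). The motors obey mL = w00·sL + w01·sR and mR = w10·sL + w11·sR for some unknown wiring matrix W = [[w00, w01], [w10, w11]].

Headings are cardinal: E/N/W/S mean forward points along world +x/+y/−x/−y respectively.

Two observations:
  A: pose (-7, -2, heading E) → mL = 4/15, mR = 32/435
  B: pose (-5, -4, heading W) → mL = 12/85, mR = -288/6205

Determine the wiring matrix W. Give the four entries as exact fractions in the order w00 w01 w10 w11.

1/2 0 1 -1

obs A: pose=(-7,-2,E) → sL=8/15, sR=40/87, mL=4/15, mR=32/435
obs B: pose=(-5,-4,W) → sL=24/85, sR=24/73, mL=12/85, mR=-288/6205
sensor matrix S = [[8/15, 40/87], [24/85, 24/73]]; det S = 8192/179945
solve [mL_A; mL_B] = S·[w00; w01] and [mR_A; mR_B] = S·[w10; w11]:
  w00 = 1/2, w01 = 0, w10 = 1, w11 = -1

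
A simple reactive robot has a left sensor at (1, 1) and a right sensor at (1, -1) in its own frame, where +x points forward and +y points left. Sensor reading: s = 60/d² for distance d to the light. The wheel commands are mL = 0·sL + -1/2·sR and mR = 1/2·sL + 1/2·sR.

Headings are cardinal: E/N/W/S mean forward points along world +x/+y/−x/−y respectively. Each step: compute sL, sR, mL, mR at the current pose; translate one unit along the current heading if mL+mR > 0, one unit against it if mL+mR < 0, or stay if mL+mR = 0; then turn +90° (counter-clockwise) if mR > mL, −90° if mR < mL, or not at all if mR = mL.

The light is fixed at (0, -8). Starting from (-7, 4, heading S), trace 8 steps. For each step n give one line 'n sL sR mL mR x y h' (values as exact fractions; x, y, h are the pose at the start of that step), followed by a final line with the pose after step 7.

n=0: pose=(-7,4,S); sL=60/157, sR=12/37; mL=-6/37, mR=2052/5809; mL+mR=30/157 → advance +1; mR−mL=2994/5809 → turn +1·90°
n=1: pose=(-7,3,E); sL=1/3, sR=15/34; mL=-15/68, mR=79/204; mL+mR=1/6 → advance +1; mR−mL=31/51 → turn +1·90°
n=2: pose=(-6,3,N); sL=60/193, sR=60/169; mL=-30/169, mR=10860/32617; mL+mR=30/193 → advance +1; mR−mL=16650/32617 → turn +1·90°
n=3: pose=(-6,4,W); sL=6/17, sR=30/109; mL=-15/109, mR=582/1853; mL+mR=3/17 → advance +1; mR−mL=837/1853 → turn +1·90°
n=4: pose=(-7,4,S); sL=60/157, sR=12/37; mL=-6/37, mR=2052/5809; mL+mR=30/157 → advance +1; mR−mL=2994/5809 → turn +1·90°
n=5: pose=(-7,3,E); sL=1/3, sR=15/34; mL=-15/68, mR=79/204; mL+mR=1/6 → advance +1; mR−mL=31/51 → turn +1·90°
n=6: pose=(-6,3,N); sL=60/193, sR=60/169; mL=-30/169, mR=10860/32617; mL+mR=30/193 → advance +1; mR−mL=16650/32617 → turn +1·90°
n=7: pose=(-6,4,W); sL=6/17, sR=30/109; mL=-15/109, mR=582/1853; mL+mR=3/17 → advance +1; mR−mL=837/1853 → turn +1·90°

0 60/157 12/37 -6/37 2052/5809 -7 4 S
1 1/3 15/34 -15/68 79/204 -7 3 E
2 60/193 60/169 -30/169 10860/32617 -6 3 N
3 6/17 30/109 -15/109 582/1853 -6 4 W
4 60/157 12/37 -6/37 2052/5809 -7 4 S
5 1/3 15/34 -15/68 79/204 -7 3 E
6 60/193 60/169 -30/169 10860/32617 -6 3 N
7 6/17 30/109 -15/109 582/1853 -6 4 W
final -7 4 S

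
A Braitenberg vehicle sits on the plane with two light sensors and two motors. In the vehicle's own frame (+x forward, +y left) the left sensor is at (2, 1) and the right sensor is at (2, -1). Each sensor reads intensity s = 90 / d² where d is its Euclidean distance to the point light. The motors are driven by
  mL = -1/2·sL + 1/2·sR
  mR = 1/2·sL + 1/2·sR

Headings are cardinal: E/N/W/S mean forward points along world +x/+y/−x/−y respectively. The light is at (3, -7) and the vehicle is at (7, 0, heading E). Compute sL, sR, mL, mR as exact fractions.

left sensor world pos  = (9, 1); dL² = 100
right sensor world pos = (9, -1); dR² = 72
sL = 90/100 = 9/10
sR = 90/72 = 5/4
mL = -1/2·sL + 1/2·sR = 7/40
mR = 1/2·sL + 1/2·sR = 43/40

9/10 5/4 7/40 43/40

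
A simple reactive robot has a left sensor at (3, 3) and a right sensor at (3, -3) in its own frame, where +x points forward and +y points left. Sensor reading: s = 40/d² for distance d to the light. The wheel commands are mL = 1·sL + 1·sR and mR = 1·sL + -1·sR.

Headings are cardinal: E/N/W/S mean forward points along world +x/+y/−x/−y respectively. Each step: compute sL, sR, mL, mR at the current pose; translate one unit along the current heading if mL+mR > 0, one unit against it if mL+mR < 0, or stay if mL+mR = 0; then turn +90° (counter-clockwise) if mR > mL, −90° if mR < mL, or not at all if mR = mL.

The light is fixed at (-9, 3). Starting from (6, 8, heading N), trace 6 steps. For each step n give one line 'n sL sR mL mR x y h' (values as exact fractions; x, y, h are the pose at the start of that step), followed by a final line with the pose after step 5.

n=0: pose=(6,8,N); sL=5/26, sR=10/97; mL=745/2522, mR=225/2522; mL+mR=5/13 → advance +1; mR−mL=-20/97 → turn -1·90°
n=1: pose=(6,9,E); sL=8/81, sR=40/333; mL=656/2997, mR=-64/2997; mL+mR=16/81 → advance +1; mR−mL=-80/333 → turn -1·90°
n=2: pose=(7,9,S); sL=4/37, sR=20/89; mL=1096/3293, mR=-384/3293; mL+mR=8/37 → advance +1; mR−mL=-40/89 → turn -1·90°
n=3: pose=(7,8,W); sL=40/173, sR=40/233; mL=16240/40309, mR=2400/40309; mL+mR=80/173 → advance +1; mR−mL=-80/233 → turn -1·90°
n=4: pose=(6,8,N); sL=5/26, sR=10/97; mL=745/2522, mR=225/2522; mL+mR=5/13 → advance +1; mR−mL=-20/97 → turn -1·90°
n=5: pose=(6,9,E); sL=8/81, sR=40/333; mL=656/2997, mR=-64/2997; mL+mR=16/81 → advance +1; mR−mL=-80/333 → turn -1·90°

0 5/26 10/97 745/2522 225/2522 6 8 N
1 8/81 40/333 656/2997 -64/2997 6 9 E
2 4/37 20/89 1096/3293 -384/3293 7 9 S
3 40/173 40/233 16240/40309 2400/40309 7 8 W
4 5/26 10/97 745/2522 225/2522 6 8 N
5 8/81 40/333 656/2997 -64/2997 6 9 E
final 7 9 S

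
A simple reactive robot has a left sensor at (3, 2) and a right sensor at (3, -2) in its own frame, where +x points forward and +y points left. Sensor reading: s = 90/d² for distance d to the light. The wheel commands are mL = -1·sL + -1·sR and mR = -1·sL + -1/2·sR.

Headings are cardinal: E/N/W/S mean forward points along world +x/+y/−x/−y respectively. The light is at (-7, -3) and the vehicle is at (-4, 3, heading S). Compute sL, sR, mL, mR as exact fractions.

45/17 9 -198/17 -243/34

left sensor world pos  = (-2, 0); dL² = 34
right sensor world pos = (-6, 0); dR² = 10
sL = 90/34 = 45/17
sR = 90/10 = 9
mL = -1·sL + -1·sR = -198/17
mR = -1·sL + -1/2·sR = -243/34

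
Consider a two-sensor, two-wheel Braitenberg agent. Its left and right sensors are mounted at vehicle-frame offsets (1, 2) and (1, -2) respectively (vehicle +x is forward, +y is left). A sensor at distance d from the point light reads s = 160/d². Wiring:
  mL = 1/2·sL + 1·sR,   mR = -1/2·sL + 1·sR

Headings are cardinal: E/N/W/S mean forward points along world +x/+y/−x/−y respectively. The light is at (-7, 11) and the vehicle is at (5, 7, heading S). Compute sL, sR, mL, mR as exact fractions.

160/221 32/25 9072/5525 5072/5525

left sensor world pos  = (7, 6); dL² = 221
right sensor world pos = (3, 6); dR² = 125
sL = 160/221 = 160/221
sR = 160/125 = 32/25
mL = 1/2·sL + 1·sR = 9072/5525
mR = -1/2·sL + 1·sR = 5072/5525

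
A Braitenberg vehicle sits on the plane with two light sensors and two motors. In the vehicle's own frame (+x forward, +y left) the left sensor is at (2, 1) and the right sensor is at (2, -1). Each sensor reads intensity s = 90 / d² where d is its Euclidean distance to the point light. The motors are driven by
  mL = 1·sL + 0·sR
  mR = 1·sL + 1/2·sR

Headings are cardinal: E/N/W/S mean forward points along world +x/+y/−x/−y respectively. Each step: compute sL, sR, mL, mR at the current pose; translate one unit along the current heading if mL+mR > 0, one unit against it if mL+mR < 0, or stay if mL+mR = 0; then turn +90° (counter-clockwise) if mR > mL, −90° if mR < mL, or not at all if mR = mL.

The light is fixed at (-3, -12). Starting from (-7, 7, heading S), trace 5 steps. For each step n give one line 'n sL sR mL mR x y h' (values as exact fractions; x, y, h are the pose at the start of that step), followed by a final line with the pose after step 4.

n=0: pose=(-7,7,S); sL=45/149, sR=45/157; mL=45/149, mR=20835/46786; mL+mR=34965/46786 → advance +1; mR−mL=45/314 → turn +1·90°
n=1: pose=(-7,6,E); sL=18/73, sR=90/293; mL=18/73, mR=8559/21389; mL+mR=13833/21389 → advance +1; mR−mL=45/293 → turn +1·90°
n=2: pose=(-6,6,N); sL=45/208, sR=45/202; mL=45/208, mR=6885/21008; mL+mR=5715/10504 → advance +1; mR−mL=45/404 → turn +1·90°
n=3: pose=(-6,7,W); sL=90/349, sR=18/85; mL=90/349, mR=10791/29665; mL+mR=18441/29665 → advance +1; mR−mL=9/85 → turn +1·90°
n=4: pose=(-7,7,S); sL=45/149, sR=45/157; mL=45/149, mR=20835/46786; mL+mR=34965/46786 → advance +1; mR−mL=45/314 → turn +1·90°

0 45/149 45/157 45/149 20835/46786 -7 7 S
1 18/73 90/293 18/73 8559/21389 -7 6 E
2 45/208 45/202 45/208 6885/21008 -6 6 N
3 90/349 18/85 90/349 10791/29665 -6 7 W
4 45/149 45/157 45/149 20835/46786 -7 7 S
final -7 6 E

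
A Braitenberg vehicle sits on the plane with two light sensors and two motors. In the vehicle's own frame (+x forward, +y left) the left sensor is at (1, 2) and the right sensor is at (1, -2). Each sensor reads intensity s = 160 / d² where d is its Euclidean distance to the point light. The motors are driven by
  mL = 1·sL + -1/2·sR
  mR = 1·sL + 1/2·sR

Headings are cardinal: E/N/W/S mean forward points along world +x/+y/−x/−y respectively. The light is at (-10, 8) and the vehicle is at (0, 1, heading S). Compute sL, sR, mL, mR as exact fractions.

10/13 5/4 15/104 145/104

left sensor world pos  = (2, 0); dL² = 208
right sensor world pos = (-2, 0); dR² = 128
sL = 160/208 = 10/13
sR = 160/128 = 5/4
mL = 1·sL + -1/2·sR = 15/104
mR = 1·sL + 1/2·sR = 145/104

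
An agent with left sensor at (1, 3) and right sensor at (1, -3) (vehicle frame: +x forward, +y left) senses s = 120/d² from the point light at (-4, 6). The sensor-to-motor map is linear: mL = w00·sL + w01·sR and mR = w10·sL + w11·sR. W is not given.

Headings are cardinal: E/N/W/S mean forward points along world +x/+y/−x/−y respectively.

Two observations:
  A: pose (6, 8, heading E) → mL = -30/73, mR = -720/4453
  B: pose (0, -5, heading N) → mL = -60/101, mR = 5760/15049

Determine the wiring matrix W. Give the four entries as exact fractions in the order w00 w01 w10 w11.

-1/2 0 1 -1

obs A: pose=(6,8,E) → sL=60/73, sR=60/61, mL=-30/73, mR=-720/4453
obs B: pose=(0,-5,N) → sL=120/101, sR=120/149, mL=-60/101, mR=5760/15049
sensor matrix S = [[60/73, 60/61], [120/101, 120/149]]; det S = -33955200/67013197
solve [mL_A; mL_B] = S·[w00; w01] and [mR_A; mR_B] = S·[w10; w11]:
  w00 = -1/2, w01 = 0, w10 = 1, w11 = -1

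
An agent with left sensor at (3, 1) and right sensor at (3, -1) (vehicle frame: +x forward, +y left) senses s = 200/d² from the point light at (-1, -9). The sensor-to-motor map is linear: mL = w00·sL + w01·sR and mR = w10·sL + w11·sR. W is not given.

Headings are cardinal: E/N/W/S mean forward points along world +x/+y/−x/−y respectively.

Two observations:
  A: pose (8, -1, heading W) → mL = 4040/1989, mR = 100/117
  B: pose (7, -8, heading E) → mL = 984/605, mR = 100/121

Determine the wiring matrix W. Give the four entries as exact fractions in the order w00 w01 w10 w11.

1/2 1/2 0 1/2

obs A: pose=(8,-1,W) → sL=40/17, sR=200/117, mL=4040/1989, mR=100/117
obs B: pose=(7,-8,E) → sL=8/5, sR=200/121, mL=984/605, mR=100/121
sensor matrix S = [[40/17, 200/117], [8/5, 200/121]]; det S = 277760/240669
solve [mL_A; mL_B] = S·[w00; w01] and [mR_A; mR_B] = S·[w10; w11]:
  w00 = 1/2, w01 = 1/2, w10 = 0, w11 = 1/2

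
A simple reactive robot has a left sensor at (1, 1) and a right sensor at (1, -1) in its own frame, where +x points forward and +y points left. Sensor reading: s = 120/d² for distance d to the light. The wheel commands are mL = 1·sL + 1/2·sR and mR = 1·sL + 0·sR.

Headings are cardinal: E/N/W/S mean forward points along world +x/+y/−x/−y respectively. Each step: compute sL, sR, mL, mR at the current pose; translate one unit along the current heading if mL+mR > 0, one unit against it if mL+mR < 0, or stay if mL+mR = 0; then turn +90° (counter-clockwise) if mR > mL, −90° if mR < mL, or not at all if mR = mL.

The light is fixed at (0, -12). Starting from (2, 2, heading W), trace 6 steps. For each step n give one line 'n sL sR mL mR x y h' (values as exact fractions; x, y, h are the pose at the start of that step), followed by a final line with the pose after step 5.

0 12/17 60/113 1866/1921 12/17 2 2 W
1 8/15 120/229 2732/3435 8/15 1 2 N
2 6/13 3/5 99/130 6/13 1 3 E
3 24/41 120/197 7188/8077 24/41 2 3 S
4 12/17 60/113 1866/1921 12/17 2 2 W
5 8/15 120/229 2732/3435 8/15 1 2 N
final 1 3 E

n=0: pose=(2,2,W); sL=12/17, sR=60/113; mL=1866/1921, mR=12/17; mL+mR=3222/1921 → advance +1; mR−mL=-30/113 → turn -1·90°
n=1: pose=(1,2,N); sL=8/15, sR=120/229; mL=2732/3435, mR=8/15; mL+mR=4564/3435 → advance +1; mR−mL=-60/229 → turn -1·90°
n=2: pose=(1,3,E); sL=6/13, sR=3/5; mL=99/130, mR=6/13; mL+mR=159/130 → advance +1; mR−mL=-3/10 → turn -1·90°
n=3: pose=(2,3,S); sL=24/41, sR=120/197; mL=7188/8077, mR=24/41; mL+mR=11916/8077 → advance +1; mR−mL=-60/197 → turn -1·90°
n=4: pose=(2,2,W); sL=12/17, sR=60/113; mL=1866/1921, mR=12/17; mL+mR=3222/1921 → advance +1; mR−mL=-30/113 → turn -1·90°
n=5: pose=(1,2,N); sL=8/15, sR=120/229; mL=2732/3435, mR=8/15; mL+mR=4564/3435 → advance +1; mR−mL=-60/229 → turn -1·90°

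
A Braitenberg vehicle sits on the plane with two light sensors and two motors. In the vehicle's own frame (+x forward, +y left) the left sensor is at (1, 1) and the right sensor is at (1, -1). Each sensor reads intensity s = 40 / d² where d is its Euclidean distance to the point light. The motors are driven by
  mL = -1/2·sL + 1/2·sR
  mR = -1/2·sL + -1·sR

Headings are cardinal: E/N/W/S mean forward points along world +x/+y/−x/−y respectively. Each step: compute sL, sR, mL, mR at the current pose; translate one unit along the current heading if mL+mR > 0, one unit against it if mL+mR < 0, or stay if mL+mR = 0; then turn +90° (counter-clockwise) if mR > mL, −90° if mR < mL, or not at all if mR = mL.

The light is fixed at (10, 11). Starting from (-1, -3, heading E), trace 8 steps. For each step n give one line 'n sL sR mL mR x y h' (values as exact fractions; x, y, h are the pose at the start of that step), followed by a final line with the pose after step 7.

n=0: pose=(-1,-3,E); sL=40/269, sR=8/65; mL=-224/17485, mR=-3452/17485; mL+mR=-3676/17485 → advance -1; mR−mL=-12/65 → turn -1·90°
n=1: pose=(-2,-3,S); sL=20/173, sR=20/197; mL=-240/34081, mR=-5430/34081; mL+mR=-5670/34081 → advance -1; mR−mL=-30/197 → turn -1·90°
n=2: pose=(-2,-2,W); sL=8/73, sR=40/313; mL=208/22849, mR=-4172/22849; mL+mR=-3964/22849 → advance -1; mR−mL=-60/313 → turn -1·90°
n=3: pose=(-1,-2,N); sL=5/36, sR=10/61; mL=55/4392, mR=-1025/4392; mL+mR=-485/2196 → advance -1; mR−mL=-15/61 → turn -1·90°
n=4: pose=(-1,-3,E); sL=40/269, sR=8/65; mL=-224/17485, mR=-3452/17485; mL+mR=-3676/17485 → advance -1; mR−mL=-12/65 → turn -1·90°
n=5: pose=(-2,-3,S); sL=20/173, sR=20/197; mL=-240/34081, mR=-5430/34081; mL+mR=-5670/34081 → advance -1; mR−mL=-30/197 → turn -1·90°
n=6: pose=(-2,-2,W); sL=8/73, sR=40/313; mL=208/22849, mR=-4172/22849; mL+mR=-3964/22849 → advance -1; mR−mL=-60/313 → turn -1·90°
n=7: pose=(-1,-2,N); sL=5/36, sR=10/61; mL=55/4392, mR=-1025/4392; mL+mR=-485/2196 → advance -1; mR−mL=-15/61 → turn -1·90°

0 40/269 8/65 -224/17485 -3452/17485 -1 -3 E
1 20/173 20/197 -240/34081 -5430/34081 -2 -3 S
2 8/73 40/313 208/22849 -4172/22849 -2 -2 W
3 5/36 10/61 55/4392 -1025/4392 -1 -2 N
4 40/269 8/65 -224/17485 -3452/17485 -1 -3 E
5 20/173 20/197 -240/34081 -5430/34081 -2 -3 S
6 8/73 40/313 208/22849 -4172/22849 -2 -2 W
7 5/36 10/61 55/4392 -1025/4392 -1 -2 N
final -1 -3 E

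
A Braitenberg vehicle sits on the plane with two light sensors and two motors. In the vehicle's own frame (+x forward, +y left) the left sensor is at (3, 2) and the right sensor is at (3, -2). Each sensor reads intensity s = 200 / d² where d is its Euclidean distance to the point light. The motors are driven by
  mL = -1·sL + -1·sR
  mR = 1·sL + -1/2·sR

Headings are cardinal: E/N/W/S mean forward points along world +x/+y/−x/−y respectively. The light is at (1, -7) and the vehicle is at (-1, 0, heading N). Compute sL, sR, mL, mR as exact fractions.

50/29 2 -108/29 21/29

left sensor world pos  = (-3, 3); dL² = 116
right sensor world pos = (1, 3); dR² = 100
sL = 200/116 = 50/29
sR = 200/100 = 2
mL = -1·sL + -1·sR = -108/29
mR = 1·sL + -1/2·sR = 21/29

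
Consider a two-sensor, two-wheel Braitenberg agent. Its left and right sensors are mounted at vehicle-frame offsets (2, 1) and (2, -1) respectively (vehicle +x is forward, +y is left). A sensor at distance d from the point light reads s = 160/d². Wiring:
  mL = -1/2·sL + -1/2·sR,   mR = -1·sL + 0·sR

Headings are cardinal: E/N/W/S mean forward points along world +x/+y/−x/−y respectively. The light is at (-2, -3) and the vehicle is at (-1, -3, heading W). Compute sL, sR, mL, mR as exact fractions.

left sensor world pos  = (-3, -4); dL² = 2
right sensor world pos = (-3, -2); dR² = 2
sL = 160/2 = 80
sR = 160/2 = 80
mL = -1/2·sL + -1/2·sR = -80
mR = -1·sL + 0·sR = -80

80 80 -80 -80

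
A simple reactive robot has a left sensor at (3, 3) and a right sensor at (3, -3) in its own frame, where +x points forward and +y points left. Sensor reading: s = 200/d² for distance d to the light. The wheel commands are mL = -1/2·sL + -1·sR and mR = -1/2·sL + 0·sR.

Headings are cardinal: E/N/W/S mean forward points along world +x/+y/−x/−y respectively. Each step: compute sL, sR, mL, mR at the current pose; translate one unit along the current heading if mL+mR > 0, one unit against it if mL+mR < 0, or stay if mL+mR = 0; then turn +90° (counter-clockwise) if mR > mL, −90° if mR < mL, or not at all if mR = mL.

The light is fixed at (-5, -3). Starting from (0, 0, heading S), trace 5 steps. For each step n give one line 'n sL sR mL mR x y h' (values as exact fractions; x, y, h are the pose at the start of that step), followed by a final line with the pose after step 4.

n=0: pose=(0,0,S); sL=25/8, sR=50; mL=-825/16, mR=-25/16; mL+mR=-425/8 → advance -1; mR−mL=50 → turn +1·90°
n=1: pose=(0,1,E); sL=200/113, sR=40/13; mL=-5820/1469, mR=-100/113; mL+mR=-7120/1469 → advance -1; mR−mL=40/13 → turn +1·90°
n=2: pose=(-1,1,N); sL=4, sR=100/49; mL=-198/49, mR=-2; mL+mR=-296/49 → advance -1; mR−mL=100/49 → turn +1·90°
n=3: pose=(-1,0,W); sL=200, sR=200/37; mL=-3900/37, mR=-100; mL+mR=-7600/37 → advance -1; mR−mL=200/37 → turn +1·90°
n=4: pose=(0,0,S); sL=25/8, sR=50; mL=-825/16, mR=-25/16; mL+mR=-425/8 → advance -1; mR−mL=50 → turn +1·90°

0 25/8 50 -825/16 -25/16 0 0 S
1 200/113 40/13 -5820/1469 -100/113 0 1 E
2 4 100/49 -198/49 -2 -1 1 N
3 200 200/37 -3900/37 -100 -1 0 W
4 25/8 50 -825/16 -25/16 0 0 S
final 0 1 E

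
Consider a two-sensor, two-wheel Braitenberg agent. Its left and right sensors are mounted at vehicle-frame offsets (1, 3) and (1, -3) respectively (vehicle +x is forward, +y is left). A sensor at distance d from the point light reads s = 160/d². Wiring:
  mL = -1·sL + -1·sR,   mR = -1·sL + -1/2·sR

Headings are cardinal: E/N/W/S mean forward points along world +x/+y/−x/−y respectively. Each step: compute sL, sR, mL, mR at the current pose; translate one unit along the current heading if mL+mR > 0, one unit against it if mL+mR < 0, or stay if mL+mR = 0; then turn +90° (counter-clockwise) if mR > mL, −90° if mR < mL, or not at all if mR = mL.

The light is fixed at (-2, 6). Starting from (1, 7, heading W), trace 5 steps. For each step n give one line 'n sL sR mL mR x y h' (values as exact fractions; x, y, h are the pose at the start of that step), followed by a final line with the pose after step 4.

n=0: pose=(1,7,W); sL=20, sR=8; mL=-28, mR=-24; mL+mR=-52 → advance -1; mR−mL=4 → turn +1·90°
n=1: pose=(2,7,S); sL=160/49, sR=160; mL=-8000/49, mR=-4080/49; mL+mR=-12080/49 → advance -1; mR−mL=80 → turn +1·90°
n=2: pose=(2,8,E); sL=16/5, sR=80/13; mL=-608/65, mR=-408/65; mL+mR=-1016/65 → advance -1; mR−mL=40/13 → turn +1·90°
n=3: pose=(1,8,N); sL=160/9, sR=32/9; mL=-64/3, mR=-176/9; mL+mR=-368/9 → advance -1; mR−mL=16/9 → turn +1·90°
n=4: pose=(1,7,W); sL=20, sR=8; mL=-28, mR=-24; mL+mR=-52 → advance -1; mR−mL=4 → turn +1·90°

0 20 8 -28 -24 1 7 W
1 160/49 160 -8000/49 -4080/49 2 7 S
2 16/5 80/13 -608/65 -408/65 2 8 E
3 160/9 32/9 -64/3 -176/9 1 8 N
4 20 8 -28 -24 1 7 W
final 2 7 S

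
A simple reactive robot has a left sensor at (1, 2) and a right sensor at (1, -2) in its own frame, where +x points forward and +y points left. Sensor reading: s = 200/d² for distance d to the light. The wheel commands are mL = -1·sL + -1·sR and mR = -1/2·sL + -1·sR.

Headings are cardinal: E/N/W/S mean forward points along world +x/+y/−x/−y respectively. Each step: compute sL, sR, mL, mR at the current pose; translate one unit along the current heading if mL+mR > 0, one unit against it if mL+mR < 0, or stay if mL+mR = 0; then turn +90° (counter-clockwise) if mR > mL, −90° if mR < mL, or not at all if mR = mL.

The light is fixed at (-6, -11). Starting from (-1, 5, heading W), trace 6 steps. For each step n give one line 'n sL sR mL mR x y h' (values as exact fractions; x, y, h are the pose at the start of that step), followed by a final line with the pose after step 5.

0 50/53 10/17 -1380/901 -955/901 -1 5 W
1 200/289 200/241 -106000/69649 -81900/69649 0 5 S
2 20/41 100/137 -6840/5617 -5470/5617 0 6 E
3 200/333 200/373 -141200/124209 -103900/124209 -1 6 N
4 50/53 10/17 -1380/901 -955/901 -1 5 W
5 200/289 200/241 -106000/69649 -81900/69649 0 5 S
final 0 6 E

n=0: pose=(-1,5,W); sL=50/53, sR=10/17; mL=-1380/901, mR=-955/901; mL+mR=-2335/901 → advance -1; mR−mL=25/53 → turn +1·90°
n=1: pose=(0,5,S); sL=200/289, sR=200/241; mL=-106000/69649, mR=-81900/69649; mL+mR=-187900/69649 → advance -1; mR−mL=100/289 → turn +1·90°
n=2: pose=(0,6,E); sL=20/41, sR=100/137; mL=-6840/5617, mR=-5470/5617; mL+mR=-12310/5617 → advance -1; mR−mL=10/41 → turn +1·90°
n=3: pose=(-1,6,N); sL=200/333, sR=200/373; mL=-141200/124209, mR=-103900/124209; mL+mR=-81700/41403 → advance -1; mR−mL=100/333 → turn +1·90°
n=4: pose=(-1,5,W); sL=50/53, sR=10/17; mL=-1380/901, mR=-955/901; mL+mR=-2335/901 → advance -1; mR−mL=25/53 → turn +1·90°
n=5: pose=(0,5,S); sL=200/289, sR=200/241; mL=-106000/69649, mR=-81900/69649; mL+mR=-187900/69649 → advance -1; mR−mL=100/289 → turn +1·90°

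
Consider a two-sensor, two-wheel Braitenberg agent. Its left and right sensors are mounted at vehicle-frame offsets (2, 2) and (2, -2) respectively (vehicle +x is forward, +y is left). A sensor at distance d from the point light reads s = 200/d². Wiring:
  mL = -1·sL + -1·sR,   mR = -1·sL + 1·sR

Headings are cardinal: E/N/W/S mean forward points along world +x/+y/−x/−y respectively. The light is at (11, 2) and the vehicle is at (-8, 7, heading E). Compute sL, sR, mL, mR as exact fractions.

left sensor world pos  = (-6, 9); dL² = 338
right sensor world pos = (-6, 5); dR² = 298
sL = 200/338 = 100/169
sR = 200/298 = 100/149
mL = -1·sL + -1·sR = -31800/25181
mR = -1·sL + 1·sR = 2000/25181

100/169 100/149 -31800/25181 2000/25181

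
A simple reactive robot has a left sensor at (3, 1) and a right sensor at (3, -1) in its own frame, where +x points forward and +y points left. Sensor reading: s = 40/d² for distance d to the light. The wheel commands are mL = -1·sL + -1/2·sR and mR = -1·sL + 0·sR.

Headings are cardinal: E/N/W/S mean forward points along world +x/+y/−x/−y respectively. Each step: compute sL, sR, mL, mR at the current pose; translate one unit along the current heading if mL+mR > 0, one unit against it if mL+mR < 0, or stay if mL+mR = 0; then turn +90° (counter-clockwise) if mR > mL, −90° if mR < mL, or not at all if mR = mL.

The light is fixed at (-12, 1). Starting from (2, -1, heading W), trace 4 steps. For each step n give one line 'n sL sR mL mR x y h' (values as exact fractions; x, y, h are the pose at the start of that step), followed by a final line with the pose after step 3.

0 4/13 20/61 -374/793 -4/13 2 -1 W
1 40/281 40/221 -14460/62101 -40/281 3 -1 S
2 10/81 5/41 -1225/6642 -10/81 3 0 E
3 40/173 40/229 -12620/39617 -40/173 2 0 N
final 2 -1 W

n=0: pose=(2,-1,W); sL=4/13, sR=20/61; mL=-374/793, mR=-4/13; mL+mR=-618/793 → advance -1; mR−mL=10/61 → turn +1·90°
n=1: pose=(3,-1,S); sL=40/281, sR=40/221; mL=-14460/62101, mR=-40/281; mL+mR=-23300/62101 → advance -1; mR−mL=20/221 → turn +1·90°
n=2: pose=(3,0,E); sL=10/81, sR=5/41; mL=-1225/6642, mR=-10/81; mL+mR=-2045/6642 → advance -1; mR−mL=5/82 → turn +1·90°
n=3: pose=(2,0,N); sL=40/173, sR=40/229; mL=-12620/39617, mR=-40/173; mL+mR=-21780/39617 → advance -1; mR−mL=20/229 → turn +1·90°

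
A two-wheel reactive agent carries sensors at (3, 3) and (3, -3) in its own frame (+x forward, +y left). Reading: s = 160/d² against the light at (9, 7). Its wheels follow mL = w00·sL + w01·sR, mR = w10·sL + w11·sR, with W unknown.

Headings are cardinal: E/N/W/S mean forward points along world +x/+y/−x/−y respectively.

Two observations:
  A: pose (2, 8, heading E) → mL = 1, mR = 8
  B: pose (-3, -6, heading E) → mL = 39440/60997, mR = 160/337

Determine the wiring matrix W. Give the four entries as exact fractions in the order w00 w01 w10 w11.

1 -1/2 0 1

obs A: pose=(2,8,E) → sL=5, sR=8, mL=1, mR=8
obs B: pose=(-3,-6,E) → sL=160/181, sR=160/337, mL=39440/60997, mR=160/337
sensor matrix S = [[5, 8], [160/181, 160/337]]; det S = -286560/60997
solve [mL_A; mL_B] = S·[w00; w01] and [mR_A; mR_B] = S·[w10; w11]:
  w00 = 1, w01 = -1/2, w10 = 0, w11 = 1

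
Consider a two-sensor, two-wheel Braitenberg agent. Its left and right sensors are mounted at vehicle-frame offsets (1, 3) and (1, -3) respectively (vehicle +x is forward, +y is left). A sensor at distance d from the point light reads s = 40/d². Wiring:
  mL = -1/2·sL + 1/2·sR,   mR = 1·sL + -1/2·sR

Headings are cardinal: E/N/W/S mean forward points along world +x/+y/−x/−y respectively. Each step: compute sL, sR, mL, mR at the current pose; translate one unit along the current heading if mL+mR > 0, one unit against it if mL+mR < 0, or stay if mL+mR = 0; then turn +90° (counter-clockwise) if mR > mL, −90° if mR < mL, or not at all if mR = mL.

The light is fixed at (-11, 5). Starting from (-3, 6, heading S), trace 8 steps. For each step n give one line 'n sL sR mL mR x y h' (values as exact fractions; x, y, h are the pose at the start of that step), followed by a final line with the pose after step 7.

n=0: pose=(-3,6,S); sL=40/121, sR=8/5; mL=384/605, mR=-284/605; mL+mR=20/121 → advance +1; mR−mL=-668/605 → turn -1·90°
n=1: pose=(-3,5,W); sL=20/29, sR=20/29; mL=0, mR=10/29; mL+mR=10/29 → advance +1; mR−mL=10/29 → turn +1·90°
n=2: pose=(-4,5,S); sL=40/101, sR=40/17; mL=1680/1717, mR=-1340/1717; mL+mR=20/101 → advance +1; mR−mL=-3020/1717 → turn -1·90°
n=3: pose=(-4,4,W); sL=10/13, sR=1; mL=3/26, mR=7/26; mL+mR=5/13 → advance +1; mR−mL=2/13 → turn +1·90°
n=4: pose=(-5,4,S); sL=8/17, sR=40/13; mL=288/221, mR=-236/221; mL+mR=4/17 → advance +1; mR−mL=-524/221 → turn -1·90°
n=5: pose=(-5,3,W); sL=4/5, sR=20/13; mL=24/65, mR=2/65; mL+mR=2/5 → advance +1; mR−mL=-22/65 → turn -1·90°
n=6: pose=(-6,3,N); sL=8, sR=8/13; mL=-48/13, mR=100/13; mL+mR=4 → advance +1; mR−mL=148/13 → turn +1·90°
n=7: pose=(-6,4,W); sL=5/4, sR=2; mL=3/8, mR=1/4; mL+mR=5/8 → advance +1; mR−mL=-1/8 → turn -1·90°

0 40/121 8/5 384/605 -284/605 -3 6 S
1 20/29 20/29 0 10/29 -3 5 W
2 40/101 40/17 1680/1717 -1340/1717 -4 5 S
3 10/13 1 3/26 7/26 -4 4 W
4 8/17 40/13 288/221 -236/221 -5 4 S
5 4/5 20/13 24/65 2/65 -5 3 W
6 8 8/13 -48/13 100/13 -6 3 N
7 5/4 2 3/8 1/4 -6 4 W
final -7 4 N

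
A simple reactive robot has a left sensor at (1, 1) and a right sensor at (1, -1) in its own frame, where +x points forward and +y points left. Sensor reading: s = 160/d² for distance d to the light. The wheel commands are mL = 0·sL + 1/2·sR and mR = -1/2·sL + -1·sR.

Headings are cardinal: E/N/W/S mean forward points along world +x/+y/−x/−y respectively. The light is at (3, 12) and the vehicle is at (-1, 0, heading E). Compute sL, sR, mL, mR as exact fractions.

16/13 80/89 40/89 -1752/1157

left sensor world pos  = (0, 1); dL² = 130
right sensor world pos = (0, -1); dR² = 178
sL = 160/130 = 16/13
sR = 160/178 = 80/89
mL = 0·sL + 1/2·sR = 40/89
mR = -1/2·sL + -1·sR = -1752/1157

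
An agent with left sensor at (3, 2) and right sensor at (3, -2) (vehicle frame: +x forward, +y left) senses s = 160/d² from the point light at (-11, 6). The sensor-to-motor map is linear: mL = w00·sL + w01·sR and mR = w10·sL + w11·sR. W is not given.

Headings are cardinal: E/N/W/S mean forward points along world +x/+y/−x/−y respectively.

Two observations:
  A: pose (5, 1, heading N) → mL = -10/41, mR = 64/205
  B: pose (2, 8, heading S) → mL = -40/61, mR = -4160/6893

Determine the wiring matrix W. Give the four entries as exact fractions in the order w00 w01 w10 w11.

0 -1/2 1 -1

obs A: pose=(5,1,N) → sL=4/5, sR=20/41, mL=-10/41, mR=64/205
obs B: pose=(2,8,S) → sL=80/113, sR=80/61, mL=-40/61, mR=-4160/6893
sensor matrix S = [[4/5, 20/41], [80/113, 80/61]]; det S = 198912/282613
solve [mL_A; mL_B] = S·[w00; w01] and [mR_A; mR_B] = S·[w10; w11]:
  w00 = 0, w01 = -1/2, w10 = 1, w11 = -1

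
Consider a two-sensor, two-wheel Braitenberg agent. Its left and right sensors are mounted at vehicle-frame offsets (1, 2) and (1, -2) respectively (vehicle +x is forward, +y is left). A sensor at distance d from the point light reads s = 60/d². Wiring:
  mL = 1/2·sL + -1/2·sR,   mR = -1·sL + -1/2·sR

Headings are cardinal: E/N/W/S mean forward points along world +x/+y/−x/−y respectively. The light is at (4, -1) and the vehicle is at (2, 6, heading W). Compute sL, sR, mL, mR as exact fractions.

left sensor world pos  = (1, 4); dL² = 34
right sensor world pos = (1, 8); dR² = 90
sL = 60/34 = 30/17
sR = 60/90 = 2/3
mL = 1/2·sL + -1/2·sR = 28/51
mR = -1·sL + -1/2·sR = -107/51

30/17 2/3 28/51 -107/51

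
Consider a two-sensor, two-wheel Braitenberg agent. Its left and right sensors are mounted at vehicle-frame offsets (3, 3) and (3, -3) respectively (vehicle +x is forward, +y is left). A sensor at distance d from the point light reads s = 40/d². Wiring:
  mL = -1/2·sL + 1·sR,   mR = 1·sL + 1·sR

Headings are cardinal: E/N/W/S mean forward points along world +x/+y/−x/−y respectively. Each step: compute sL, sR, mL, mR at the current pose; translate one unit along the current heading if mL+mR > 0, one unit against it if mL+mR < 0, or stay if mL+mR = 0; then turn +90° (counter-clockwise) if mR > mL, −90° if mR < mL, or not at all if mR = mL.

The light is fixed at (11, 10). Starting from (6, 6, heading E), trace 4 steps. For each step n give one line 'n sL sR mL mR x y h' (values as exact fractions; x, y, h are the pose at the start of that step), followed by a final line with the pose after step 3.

n=0: pose=(6,6,E); sL=8, sR=40/53; mL=-172/53, mR=464/53; mL+mR=292/53 → advance +1; mR−mL=12 → turn +1·90°
n=1: pose=(7,6,N); sL=4/5, sR=20; mL=98/5, mR=104/5; mL+mR=202/5 → advance +1; mR−mL=6/5 → turn +1·90°
n=2: pose=(7,7,W); sL=8/17, sR=40/49; mL=484/833, mR=1072/833; mL+mR=1556/833 → advance +1; mR−mL=12/17 → turn +1·90°
n=3: pose=(6,7,S); sL=1, sR=2/5; mL=-1/10, mR=7/5; mL+mR=13/10 → advance +1; mR−mL=3/2 → turn +1·90°

0 8 40/53 -172/53 464/53 6 6 E
1 4/5 20 98/5 104/5 7 6 N
2 8/17 40/49 484/833 1072/833 7 7 W
3 1 2/5 -1/10 7/5 6 7 S
final 6 6 E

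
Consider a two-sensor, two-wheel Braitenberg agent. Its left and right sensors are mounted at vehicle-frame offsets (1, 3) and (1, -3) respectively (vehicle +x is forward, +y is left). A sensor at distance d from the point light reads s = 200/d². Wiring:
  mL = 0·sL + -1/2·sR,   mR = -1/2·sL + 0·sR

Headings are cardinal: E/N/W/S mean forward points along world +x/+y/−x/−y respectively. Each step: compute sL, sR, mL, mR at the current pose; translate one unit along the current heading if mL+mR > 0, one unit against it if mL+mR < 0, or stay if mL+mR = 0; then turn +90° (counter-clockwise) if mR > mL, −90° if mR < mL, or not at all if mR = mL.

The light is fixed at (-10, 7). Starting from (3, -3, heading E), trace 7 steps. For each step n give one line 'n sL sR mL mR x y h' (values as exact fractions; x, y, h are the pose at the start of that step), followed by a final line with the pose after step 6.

0 40/49 40/73 -20/73 -20/49 3 -3 E
1 100/173 100/101 -50/101 -50/173 2 -3 S
2 40/41 200/313 -100/313 -20/41 2 -2 E
3 25/37 50/41 -25/41 -25/74 1 -2 S
4 200/169 40/53 -20/53 -100/169 1 -1 E
5 4/5 20/13 -10/13 -2/5 0 -1 S
6 200/137 200/221 -100/221 -100/137 0 0 E
final -1 0 S

n=0: pose=(3,-3,E); sL=40/49, sR=40/73; mL=-20/73, mR=-20/49; mL+mR=-2440/3577 → advance -1; mR−mL=-480/3577 → turn -1·90°
n=1: pose=(2,-3,S); sL=100/173, sR=100/101; mL=-50/101, mR=-50/173; mL+mR=-13700/17473 → advance -1; mR−mL=3600/17473 → turn +1·90°
n=2: pose=(2,-2,E); sL=40/41, sR=200/313; mL=-100/313, mR=-20/41; mL+mR=-10360/12833 → advance -1; mR−mL=-2160/12833 → turn -1·90°
n=3: pose=(1,-2,S); sL=25/37, sR=50/41; mL=-25/41, mR=-25/74; mL+mR=-2875/3034 → advance -1; mR−mL=825/3034 → turn +1·90°
n=4: pose=(1,-1,E); sL=200/169, sR=40/53; mL=-20/53, mR=-100/169; mL+mR=-8680/8957 → advance -1; mR−mL=-1920/8957 → turn -1·90°
n=5: pose=(0,-1,S); sL=4/5, sR=20/13; mL=-10/13, mR=-2/5; mL+mR=-76/65 → advance -1; mR−mL=24/65 → turn +1·90°
n=6: pose=(0,0,E); sL=200/137, sR=200/221; mL=-100/221, mR=-100/137; mL+mR=-35800/30277 → advance -1; mR−mL=-8400/30277 → turn -1·90°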